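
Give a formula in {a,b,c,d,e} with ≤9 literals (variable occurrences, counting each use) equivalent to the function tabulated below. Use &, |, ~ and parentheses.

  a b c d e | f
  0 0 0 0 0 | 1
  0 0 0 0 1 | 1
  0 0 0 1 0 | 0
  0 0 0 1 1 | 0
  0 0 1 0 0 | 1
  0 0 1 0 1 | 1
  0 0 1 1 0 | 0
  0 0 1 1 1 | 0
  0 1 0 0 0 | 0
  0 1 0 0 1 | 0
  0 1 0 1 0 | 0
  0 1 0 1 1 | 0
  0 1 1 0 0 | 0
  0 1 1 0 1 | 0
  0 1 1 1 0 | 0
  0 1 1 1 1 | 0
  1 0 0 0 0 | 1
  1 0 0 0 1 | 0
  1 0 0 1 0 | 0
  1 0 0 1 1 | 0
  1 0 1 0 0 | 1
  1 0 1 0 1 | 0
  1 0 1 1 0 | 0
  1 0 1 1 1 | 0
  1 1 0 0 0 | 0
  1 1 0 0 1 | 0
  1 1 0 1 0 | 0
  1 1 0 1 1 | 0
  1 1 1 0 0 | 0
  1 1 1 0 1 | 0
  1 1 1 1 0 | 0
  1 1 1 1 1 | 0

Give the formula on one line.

(~d & (((~a | ~e) & ~b) & ((~d & ~c) | ((e | c) | ~a))))

  ~d = 11001100110011001100110011001100
  ~a = 11111111111111110000000000000000
  ~e = 10101010101010101010101010101010
  (~a | ~e) = 11111111111111111010101010101010
  ~b = 11111111000000001111111100000000
  ((~a | ~e) & ~b) = 11111111000000001010101000000000
  ~c = 11110000111100001111000011110000
  (~d & ~c) = 11000000110000001100000011000000
  (e | c) = 01011111010111110101111101011111
  ((e | c) | ~a) = 11111111111111110101111101011111
  ((~d & ~c) | ((e | c) | ~a)) = 11111111111111111101111111011111
  (((~a | ~e) & ~b) & ((~d & ~c) | ((e | c) | ~a))) = 11111111000000001000101000000000
  (~d & (((~a | ~e) & ~b) & ((~d & ~c) | ((e | c) | ~a)))) = 11001100000000001000100000000000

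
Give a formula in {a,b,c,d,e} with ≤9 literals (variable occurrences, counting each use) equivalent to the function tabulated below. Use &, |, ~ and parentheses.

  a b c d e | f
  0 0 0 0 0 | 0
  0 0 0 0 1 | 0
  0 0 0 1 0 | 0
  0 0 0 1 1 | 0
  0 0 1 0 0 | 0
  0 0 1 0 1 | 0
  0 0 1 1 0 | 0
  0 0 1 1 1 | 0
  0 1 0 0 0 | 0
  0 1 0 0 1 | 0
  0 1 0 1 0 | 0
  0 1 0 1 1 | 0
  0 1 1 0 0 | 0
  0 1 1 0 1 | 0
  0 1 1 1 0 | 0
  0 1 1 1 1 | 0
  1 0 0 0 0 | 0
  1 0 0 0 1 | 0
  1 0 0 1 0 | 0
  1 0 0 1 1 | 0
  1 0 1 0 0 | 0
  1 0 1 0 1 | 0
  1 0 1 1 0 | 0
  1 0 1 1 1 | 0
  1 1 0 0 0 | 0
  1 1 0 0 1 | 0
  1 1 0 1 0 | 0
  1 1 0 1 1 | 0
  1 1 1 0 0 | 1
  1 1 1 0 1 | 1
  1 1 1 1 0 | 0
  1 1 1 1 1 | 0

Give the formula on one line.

  (b & c) = 00000000000011110000000000001111
  ~d = 11001100110011001100110011001100
  (d & b) = 00000000001100110000000000110011
  (a | (d & b)) = 00000000001100111111111111111111
  (~d & (a | (d & b))) = 00000000000000001100110011001100
  ((b & c) & (~d & (a | (d & b)))) = 00000000000000000000000000001100

((b & c) & (~d & (a | (d & b))))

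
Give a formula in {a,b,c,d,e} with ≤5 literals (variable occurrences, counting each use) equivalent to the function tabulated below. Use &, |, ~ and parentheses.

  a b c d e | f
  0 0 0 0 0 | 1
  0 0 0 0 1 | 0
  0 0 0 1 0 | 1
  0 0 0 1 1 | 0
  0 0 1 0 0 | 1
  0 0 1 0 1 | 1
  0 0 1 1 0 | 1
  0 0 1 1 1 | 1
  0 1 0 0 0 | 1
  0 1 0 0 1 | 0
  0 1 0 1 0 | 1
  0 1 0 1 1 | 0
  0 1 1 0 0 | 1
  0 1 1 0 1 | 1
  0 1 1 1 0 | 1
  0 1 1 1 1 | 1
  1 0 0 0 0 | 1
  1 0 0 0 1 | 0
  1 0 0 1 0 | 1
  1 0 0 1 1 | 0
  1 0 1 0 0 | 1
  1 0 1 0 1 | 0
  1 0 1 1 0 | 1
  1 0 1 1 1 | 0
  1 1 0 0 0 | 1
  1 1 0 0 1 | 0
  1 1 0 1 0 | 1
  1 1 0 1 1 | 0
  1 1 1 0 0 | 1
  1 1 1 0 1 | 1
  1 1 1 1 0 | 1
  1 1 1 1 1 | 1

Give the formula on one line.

(~e | ((b | ~a) & c))

  ~e = 10101010101010101010101010101010
  ~a = 11111111111111110000000000000000
  (b | ~a) = 11111111111111110000000011111111
  ((b | ~a) & c) = 00001111000011110000000000001111
  (~e | ((b | ~a) & c)) = 10101111101011111010101010101111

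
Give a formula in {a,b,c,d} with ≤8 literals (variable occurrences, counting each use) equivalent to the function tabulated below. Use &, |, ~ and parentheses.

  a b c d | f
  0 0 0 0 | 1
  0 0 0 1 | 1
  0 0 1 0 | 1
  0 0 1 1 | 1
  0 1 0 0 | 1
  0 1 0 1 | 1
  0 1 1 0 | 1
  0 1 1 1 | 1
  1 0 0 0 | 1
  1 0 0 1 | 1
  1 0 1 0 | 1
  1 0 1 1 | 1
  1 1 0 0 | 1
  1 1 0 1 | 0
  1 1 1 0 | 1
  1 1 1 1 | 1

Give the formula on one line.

((~a | ~b) | ((c | (~a | ~d)) & (b | ~d)))

  ~a = 1111111100000000
  ~b = 1111000011110000
  (~a | ~b) = 1111111111110000
  ~d = 1010101010101010
  (~a | ~d) = 1111111110101010
  (c | (~a | ~d)) = 1111111110111011
  (b | ~d) = 1010111110101111
  ((c | (~a | ~d)) & (b | ~d)) = 1010111110101011
  ((~a | ~b) | ((c | (~a | ~d)) & (b | ~d))) = 1111111111111011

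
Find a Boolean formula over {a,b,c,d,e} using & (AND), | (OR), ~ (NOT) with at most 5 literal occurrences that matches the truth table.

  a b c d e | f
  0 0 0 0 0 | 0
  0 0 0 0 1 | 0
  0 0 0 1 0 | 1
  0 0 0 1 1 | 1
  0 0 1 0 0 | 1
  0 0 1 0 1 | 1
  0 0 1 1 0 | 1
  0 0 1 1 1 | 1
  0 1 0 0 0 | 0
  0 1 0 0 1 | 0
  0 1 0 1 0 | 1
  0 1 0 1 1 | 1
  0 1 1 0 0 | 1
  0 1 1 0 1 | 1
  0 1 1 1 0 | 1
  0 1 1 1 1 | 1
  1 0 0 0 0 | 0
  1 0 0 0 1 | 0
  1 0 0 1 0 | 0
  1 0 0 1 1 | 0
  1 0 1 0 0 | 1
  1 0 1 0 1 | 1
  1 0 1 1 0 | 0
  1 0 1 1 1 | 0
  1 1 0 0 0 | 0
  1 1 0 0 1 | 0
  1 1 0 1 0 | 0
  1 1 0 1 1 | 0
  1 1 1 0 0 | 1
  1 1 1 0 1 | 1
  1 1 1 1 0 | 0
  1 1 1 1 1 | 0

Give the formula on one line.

((~a | ~d) & (d | c))

  ~a = 11111111111111110000000000000000
  ~d = 11001100110011001100110011001100
  (~a | ~d) = 11111111111111111100110011001100
  (d | c) = 00111111001111110011111100111111
  ((~a | ~d) & (d | c)) = 00111111001111110000110000001100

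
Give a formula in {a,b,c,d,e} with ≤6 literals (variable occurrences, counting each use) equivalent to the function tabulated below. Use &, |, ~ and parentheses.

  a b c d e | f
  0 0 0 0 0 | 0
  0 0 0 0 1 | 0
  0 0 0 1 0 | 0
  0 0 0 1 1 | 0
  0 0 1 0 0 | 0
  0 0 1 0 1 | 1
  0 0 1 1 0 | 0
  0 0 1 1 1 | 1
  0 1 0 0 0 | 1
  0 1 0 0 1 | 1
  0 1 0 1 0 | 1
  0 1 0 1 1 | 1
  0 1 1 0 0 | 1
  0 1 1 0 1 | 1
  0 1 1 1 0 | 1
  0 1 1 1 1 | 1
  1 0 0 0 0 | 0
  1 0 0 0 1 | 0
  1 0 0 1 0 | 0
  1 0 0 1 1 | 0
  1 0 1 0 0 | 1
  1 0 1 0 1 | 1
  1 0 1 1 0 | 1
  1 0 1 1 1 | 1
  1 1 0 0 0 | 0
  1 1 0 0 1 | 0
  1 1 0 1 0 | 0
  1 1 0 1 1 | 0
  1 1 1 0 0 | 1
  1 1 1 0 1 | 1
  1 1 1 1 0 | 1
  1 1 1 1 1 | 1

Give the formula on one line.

((b & ~a) | (c & (a | e)))

  ~a = 11111111111111110000000000000000
  (b & ~a) = 00000000111111110000000000000000
  (a | e) = 01010101010101011111111111111111
  (c & (a | e)) = 00000101000001010000111100001111
  ((b & ~a) | (c & (a | e))) = 00000101111111110000111100001111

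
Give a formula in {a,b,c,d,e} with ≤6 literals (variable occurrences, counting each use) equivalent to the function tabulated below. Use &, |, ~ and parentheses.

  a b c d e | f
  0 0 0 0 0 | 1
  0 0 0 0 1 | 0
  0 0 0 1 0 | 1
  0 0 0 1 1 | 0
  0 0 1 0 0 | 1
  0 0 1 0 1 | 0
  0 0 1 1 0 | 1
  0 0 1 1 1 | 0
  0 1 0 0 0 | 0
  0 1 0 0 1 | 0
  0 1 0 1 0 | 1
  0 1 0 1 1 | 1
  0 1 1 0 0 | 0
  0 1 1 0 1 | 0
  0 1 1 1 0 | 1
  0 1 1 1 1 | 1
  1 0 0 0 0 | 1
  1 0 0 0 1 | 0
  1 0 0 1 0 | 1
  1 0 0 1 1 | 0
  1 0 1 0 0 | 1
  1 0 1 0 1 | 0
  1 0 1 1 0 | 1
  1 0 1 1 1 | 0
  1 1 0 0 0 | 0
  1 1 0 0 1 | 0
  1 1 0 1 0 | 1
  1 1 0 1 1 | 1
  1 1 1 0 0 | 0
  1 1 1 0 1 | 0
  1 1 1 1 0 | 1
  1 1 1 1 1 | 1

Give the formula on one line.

((b | (~b & ~e)) & (d | ~b))

  ~b = 11111111000000001111111100000000
  ~e = 10101010101010101010101010101010
  (~b & ~e) = 10101010000000001010101000000000
  (b | (~b & ~e)) = 10101010111111111010101011111111
  (d | ~b) = 11111111001100111111111100110011
  ((b | (~b & ~e)) & (d | ~b)) = 10101010001100111010101000110011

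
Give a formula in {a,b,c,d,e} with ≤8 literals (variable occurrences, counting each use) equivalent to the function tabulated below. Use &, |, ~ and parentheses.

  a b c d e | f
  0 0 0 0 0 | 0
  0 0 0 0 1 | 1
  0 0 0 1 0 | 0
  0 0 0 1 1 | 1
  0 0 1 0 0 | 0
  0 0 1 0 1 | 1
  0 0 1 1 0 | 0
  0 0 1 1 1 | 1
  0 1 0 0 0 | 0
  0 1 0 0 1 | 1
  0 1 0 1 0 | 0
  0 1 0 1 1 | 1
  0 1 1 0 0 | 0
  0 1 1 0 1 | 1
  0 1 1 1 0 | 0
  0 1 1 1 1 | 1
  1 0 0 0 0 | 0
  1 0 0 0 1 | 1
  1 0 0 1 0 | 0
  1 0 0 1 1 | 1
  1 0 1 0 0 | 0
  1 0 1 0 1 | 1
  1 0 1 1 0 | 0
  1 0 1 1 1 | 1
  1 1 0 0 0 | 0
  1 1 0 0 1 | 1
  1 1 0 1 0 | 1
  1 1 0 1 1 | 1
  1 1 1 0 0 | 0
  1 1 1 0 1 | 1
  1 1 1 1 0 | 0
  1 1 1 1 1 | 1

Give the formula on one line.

  (b | e) = 01010101111111110101010111111111
  (e | d) = 01110111011101110111011101110111
  ((b | e) & (e | d)) = 01010101011101110101010101110111
  (a | e) = 01010101010101011111111111111111
  ~c = 11110000111100001111000011110000
  ((a | e) & ~c) = 01010000010100001111000011110000
  (e | ((a | e) & ~c)) = 01010101010101011111010111110101
  (((b | e) & (e | d)) & (e | ((a | e) & ~c))) = 01010101010101010101010101110101

(((b | e) & (e | d)) & (e | ((a | e) & ~c)))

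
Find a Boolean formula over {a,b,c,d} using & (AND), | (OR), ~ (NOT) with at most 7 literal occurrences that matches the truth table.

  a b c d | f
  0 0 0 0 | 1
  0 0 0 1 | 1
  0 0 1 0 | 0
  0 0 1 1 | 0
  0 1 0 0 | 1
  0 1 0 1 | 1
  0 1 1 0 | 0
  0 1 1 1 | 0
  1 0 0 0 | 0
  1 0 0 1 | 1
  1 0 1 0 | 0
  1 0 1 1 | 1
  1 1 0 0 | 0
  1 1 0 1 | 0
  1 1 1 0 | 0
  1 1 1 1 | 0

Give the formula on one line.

((~a | (~b & d)) & (a | ~c))

  ~a = 1111111100000000
  ~b = 1111000011110000
  (~b & d) = 0101000001010000
  (~a | (~b & d)) = 1111111101010000
  ~c = 1100110011001100
  (a | ~c) = 1100110011111111
  ((~a | (~b & d)) & (a | ~c)) = 1100110001010000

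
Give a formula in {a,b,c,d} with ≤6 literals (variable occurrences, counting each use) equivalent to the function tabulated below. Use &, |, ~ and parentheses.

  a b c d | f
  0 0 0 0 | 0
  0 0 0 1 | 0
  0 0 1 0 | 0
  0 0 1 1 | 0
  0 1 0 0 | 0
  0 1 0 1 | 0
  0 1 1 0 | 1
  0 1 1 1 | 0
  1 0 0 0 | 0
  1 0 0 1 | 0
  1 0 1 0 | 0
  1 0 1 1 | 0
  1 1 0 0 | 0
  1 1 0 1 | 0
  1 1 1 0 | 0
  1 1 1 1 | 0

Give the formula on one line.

(((~d & c) | a) & (b & ~a))

  ~d = 1010101010101010
  (~d & c) = 0010001000100010
  ((~d & c) | a) = 0010001011111111
  ~a = 1111111100000000
  (b & ~a) = 0000111100000000
  (((~d & c) | a) & (b & ~a)) = 0000001000000000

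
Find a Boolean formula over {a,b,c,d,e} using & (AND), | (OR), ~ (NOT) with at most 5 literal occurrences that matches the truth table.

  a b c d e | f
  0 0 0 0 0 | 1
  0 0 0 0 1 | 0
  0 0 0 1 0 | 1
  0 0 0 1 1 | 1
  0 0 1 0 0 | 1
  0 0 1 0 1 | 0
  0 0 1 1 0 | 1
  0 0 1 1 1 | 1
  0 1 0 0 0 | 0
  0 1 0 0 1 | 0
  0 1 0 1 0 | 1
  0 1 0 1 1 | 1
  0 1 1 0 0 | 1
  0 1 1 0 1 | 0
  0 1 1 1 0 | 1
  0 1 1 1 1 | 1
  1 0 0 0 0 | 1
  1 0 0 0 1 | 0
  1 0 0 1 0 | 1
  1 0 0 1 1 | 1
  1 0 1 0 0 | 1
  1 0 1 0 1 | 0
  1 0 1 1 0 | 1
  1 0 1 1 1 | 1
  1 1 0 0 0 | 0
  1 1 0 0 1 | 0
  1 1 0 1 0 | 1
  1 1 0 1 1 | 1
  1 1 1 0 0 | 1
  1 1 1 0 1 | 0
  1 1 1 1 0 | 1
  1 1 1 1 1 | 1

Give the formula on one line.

(d | ((c | ~b) & ~e))

  ~b = 11111111000000001111111100000000
  (c | ~b) = 11111111000011111111111100001111
  ~e = 10101010101010101010101010101010
  ((c | ~b) & ~e) = 10101010000010101010101000001010
  (d | ((c | ~b) & ~e)) = 10111011001110111011101100111011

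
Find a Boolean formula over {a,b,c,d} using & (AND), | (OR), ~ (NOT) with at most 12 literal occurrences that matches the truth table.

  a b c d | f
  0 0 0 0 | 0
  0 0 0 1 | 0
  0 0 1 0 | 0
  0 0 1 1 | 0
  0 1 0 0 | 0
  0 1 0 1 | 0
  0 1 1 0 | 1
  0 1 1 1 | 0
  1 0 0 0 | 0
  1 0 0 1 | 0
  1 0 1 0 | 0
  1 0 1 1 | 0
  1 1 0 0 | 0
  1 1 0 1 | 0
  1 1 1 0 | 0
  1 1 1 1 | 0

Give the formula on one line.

  ~a = 1111111100000000
  (~a & b) = 0000111100000000
  (b & c) = 0000001100000011
  ((b & c) | a) = 0000001111111111
  (((b & c) | a) | d) = 0101011111111111
  (c | a) = 0011001111111111
  ((((b & c) | a) | d) | (c | a)) = 0111011111111111
  ((~a & b) & ((((b & c) | a) | d) | (c | a))) = 0000011100000000
  ~d = 1010101010101010
  (((~a & b) & ((((b & c) | a) | d) | (c | a))) & ~d) = 0000001000000000

(((~a & b) & ((((b & c) | a) | d) | (c | a))) & ~d)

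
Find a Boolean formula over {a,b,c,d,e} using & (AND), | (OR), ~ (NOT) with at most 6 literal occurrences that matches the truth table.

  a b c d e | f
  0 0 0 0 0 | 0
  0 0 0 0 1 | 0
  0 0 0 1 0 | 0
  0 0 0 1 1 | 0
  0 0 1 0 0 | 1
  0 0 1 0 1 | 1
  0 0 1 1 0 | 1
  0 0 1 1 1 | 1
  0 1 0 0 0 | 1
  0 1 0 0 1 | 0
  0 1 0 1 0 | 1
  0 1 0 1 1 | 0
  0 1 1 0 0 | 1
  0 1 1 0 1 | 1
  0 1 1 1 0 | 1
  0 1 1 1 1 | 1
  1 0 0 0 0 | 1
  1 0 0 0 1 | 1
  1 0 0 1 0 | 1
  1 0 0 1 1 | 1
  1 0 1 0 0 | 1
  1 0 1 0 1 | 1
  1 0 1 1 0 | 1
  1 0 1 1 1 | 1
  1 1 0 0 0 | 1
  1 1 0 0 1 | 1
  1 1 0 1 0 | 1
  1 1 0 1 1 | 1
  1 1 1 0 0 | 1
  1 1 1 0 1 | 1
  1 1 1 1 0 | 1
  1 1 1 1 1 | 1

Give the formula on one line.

  (c | a) = 00001111000011111111111111111111
  ~e = 10101010101010101010101010101010
  (~e | c) = 10101111101011111010111110101111
  (b & (~e | c)) = 00000000101011110000000010101111
  ((c | a) | (b & (~e | c))) = 00001111101011111111111111111111

((c | a) | (b & (~e | c)))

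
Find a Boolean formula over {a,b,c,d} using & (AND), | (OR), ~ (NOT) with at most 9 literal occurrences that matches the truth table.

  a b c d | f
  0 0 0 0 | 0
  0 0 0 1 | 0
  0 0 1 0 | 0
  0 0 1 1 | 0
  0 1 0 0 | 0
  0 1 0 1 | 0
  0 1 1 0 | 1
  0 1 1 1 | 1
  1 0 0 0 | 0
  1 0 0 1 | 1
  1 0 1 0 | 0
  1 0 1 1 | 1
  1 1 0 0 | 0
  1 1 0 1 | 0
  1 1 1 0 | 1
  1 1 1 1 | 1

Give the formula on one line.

  ~d = 1010101010101010
  (~d | a) = 1010101011111111
  ~b = 1111000011110000
  (~b & d) = 0101000001010000
  ((~d | a) & (~b & d)) = 0000000001010000
  (b & c) = 0000001100000011
  (((~d | a) & (~b & d)) | (b & c)) = 0000001101010011

(((~d | a) & (~b & d)) | (b & c))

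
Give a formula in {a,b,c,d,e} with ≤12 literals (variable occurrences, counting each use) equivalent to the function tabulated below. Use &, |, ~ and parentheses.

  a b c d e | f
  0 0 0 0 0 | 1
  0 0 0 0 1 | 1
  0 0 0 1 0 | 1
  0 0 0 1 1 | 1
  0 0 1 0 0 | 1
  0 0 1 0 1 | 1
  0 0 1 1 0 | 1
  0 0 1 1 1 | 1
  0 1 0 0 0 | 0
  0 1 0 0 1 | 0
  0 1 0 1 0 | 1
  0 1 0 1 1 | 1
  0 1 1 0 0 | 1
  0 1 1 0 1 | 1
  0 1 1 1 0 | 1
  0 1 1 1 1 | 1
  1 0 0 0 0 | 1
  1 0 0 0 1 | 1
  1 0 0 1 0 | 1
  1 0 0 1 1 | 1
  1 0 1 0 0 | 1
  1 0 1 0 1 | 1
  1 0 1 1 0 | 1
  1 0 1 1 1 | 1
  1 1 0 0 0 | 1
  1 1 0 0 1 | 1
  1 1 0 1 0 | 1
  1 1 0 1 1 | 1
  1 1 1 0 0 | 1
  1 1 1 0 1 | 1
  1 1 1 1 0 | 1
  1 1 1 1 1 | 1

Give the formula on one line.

  (e & b) = 00000000010101010000000001010101
  (d & (e & b)) = 00000000000100010000000000010001
  ((d & (e & b)) | c) = 00001111000111110000111100011111
  ~b = 11111111000000001111111100000000
  (((d & (e & b)) | c) | ~b) = 11111111000111111111111100011111
  ~d = 11001100110011001100110011001100
  (a & ~d) = 00000000000000001100110011001100
  (d | (a & ~d)) = 00110011001100111111111111111111
  (b & (d | (a & ~d))) = 00000000001100110000000011111111
  ((((d & (e & b)) | c) | ~b) | (b & (d | (a & ~d)))) = 11111111001111111111111111111111

((((d & (e & b)) | c) | ~b) | (b & (d | (a & ~d))))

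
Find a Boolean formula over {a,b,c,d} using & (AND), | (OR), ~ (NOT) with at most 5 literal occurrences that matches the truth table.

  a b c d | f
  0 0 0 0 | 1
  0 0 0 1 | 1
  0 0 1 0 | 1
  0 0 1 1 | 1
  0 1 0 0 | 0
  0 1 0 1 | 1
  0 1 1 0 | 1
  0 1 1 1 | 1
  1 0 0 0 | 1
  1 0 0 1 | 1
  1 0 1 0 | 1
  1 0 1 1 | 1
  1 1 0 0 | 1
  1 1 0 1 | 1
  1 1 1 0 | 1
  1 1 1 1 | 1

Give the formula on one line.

(c | (~c & ((d | a) | ~b)))

  ~c = 1100110011001100
  (d | a) = 0101010111111111
  ~b = 1111000011110000
  ((d | a) | ~b) = 1111010111111111
  (~c & ((d | a) | ~b)) = 1100010011001100
  (c | (~c & ((d | a) | ~b))) = 1111011111111111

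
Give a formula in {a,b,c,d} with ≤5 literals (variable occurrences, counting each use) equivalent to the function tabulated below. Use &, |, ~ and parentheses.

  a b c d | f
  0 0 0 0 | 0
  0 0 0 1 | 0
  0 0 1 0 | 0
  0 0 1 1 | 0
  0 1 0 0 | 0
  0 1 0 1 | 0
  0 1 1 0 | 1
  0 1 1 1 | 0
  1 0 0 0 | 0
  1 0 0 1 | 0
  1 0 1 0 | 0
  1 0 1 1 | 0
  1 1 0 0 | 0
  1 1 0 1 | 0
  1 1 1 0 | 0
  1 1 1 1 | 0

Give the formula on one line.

  ~a = 1111111100000000
  (b & c) = 0000001100000011
  (~a & (b & c)) = 0000001100000000
  ~d = 1010101010101010
  ((~a & (b & c)) & ~d) = 0000001000000000

((~a & (b & c)) & ~d)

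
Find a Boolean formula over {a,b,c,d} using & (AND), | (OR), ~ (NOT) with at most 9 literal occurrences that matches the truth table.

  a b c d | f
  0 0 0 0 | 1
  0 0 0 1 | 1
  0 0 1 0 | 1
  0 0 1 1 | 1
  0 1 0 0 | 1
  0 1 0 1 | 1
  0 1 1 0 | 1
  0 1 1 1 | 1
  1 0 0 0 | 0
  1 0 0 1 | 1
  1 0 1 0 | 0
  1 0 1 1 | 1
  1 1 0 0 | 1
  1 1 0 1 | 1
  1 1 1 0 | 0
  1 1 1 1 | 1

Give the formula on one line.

  ~c = 1100110011001100
  (b & ~c) = 0000110000001100
  ~b = 1111000011110000
  (~b | ~c) = 1111110011111100
  ~d = 1010101010101010
  ((~b | ~c) & ~d) = 1010100010101000
  ((b & ~c) & ((~b | ~c) & ~d)) = 0000100000001000
  (((b & ~c) & ((~b | ~c) & ~d)) & a) = 0000000000001000
  ~a = 1111111100000000
  (d | ~a) = 1111111101010101
  ((((b & ~c) & ((~b | ~c) & ~d)) & a) | (d | ~a)) = 1111111101011101

((((b & ~c) & ((~b | ~c) & ~d)) & a) | (d | ~a))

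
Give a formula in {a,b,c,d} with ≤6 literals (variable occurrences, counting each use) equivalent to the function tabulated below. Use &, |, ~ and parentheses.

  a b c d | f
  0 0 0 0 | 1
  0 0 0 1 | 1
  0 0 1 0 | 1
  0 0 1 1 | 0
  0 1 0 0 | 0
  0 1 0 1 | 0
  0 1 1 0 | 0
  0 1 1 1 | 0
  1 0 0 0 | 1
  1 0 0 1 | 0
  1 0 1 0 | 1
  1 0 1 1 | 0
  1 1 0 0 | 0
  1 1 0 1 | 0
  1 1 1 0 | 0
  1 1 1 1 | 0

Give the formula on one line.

  ~d = 1010101010101010
  ~b = 1111000011110000
  (~d & ~b) = 1010000010100000
  ~c = 1100110011001100
  ~a = 1111111100000000
  (~c & ~a) = 1100110000000000
  ((~c & ~a) & ~b) = 1100000000000000
  ((~d & ~b) | ((~c & ~a) & ~b)) = 1110000010100000

((~d & ~b) | ((~c & ~a) & ~b))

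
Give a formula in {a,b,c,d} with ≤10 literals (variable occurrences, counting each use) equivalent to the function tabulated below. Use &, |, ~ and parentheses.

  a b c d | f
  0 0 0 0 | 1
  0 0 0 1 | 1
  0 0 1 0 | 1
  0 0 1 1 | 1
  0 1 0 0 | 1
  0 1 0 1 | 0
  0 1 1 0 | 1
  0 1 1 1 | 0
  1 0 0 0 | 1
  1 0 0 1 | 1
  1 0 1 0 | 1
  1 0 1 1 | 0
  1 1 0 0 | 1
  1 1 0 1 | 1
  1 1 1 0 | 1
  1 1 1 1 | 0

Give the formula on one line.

  ~a = 1111111100000000
  (~a & c) = 0011001100000000
  ~c = 1100110011001100
  ((~a & c) | ~c) = 1111111111001100
  ~d = 1010101010101010
  ~b = 1111000011110000
  (~d | ~b) = 1111101011111010
  (~a & ~b) = 1111000000000000
  (a | (~a & ~b)) = 1111000011111111
  ((~d | ~b) | (a | (~a & ~b))) = 1111101011111111
  (((~a & c) | ~c) & ((~d | ~b) | (a | (~a & ~b)))) = 1111101011001100
  ((((~a & c) | ~c) & ((~d | ~b) | (a | (~a & ~b)))) | ~d) = 1111101011101110

((((~a & c) | ~c) & ((~d | ~b) | (a | (~a & ~b)))) | ~d)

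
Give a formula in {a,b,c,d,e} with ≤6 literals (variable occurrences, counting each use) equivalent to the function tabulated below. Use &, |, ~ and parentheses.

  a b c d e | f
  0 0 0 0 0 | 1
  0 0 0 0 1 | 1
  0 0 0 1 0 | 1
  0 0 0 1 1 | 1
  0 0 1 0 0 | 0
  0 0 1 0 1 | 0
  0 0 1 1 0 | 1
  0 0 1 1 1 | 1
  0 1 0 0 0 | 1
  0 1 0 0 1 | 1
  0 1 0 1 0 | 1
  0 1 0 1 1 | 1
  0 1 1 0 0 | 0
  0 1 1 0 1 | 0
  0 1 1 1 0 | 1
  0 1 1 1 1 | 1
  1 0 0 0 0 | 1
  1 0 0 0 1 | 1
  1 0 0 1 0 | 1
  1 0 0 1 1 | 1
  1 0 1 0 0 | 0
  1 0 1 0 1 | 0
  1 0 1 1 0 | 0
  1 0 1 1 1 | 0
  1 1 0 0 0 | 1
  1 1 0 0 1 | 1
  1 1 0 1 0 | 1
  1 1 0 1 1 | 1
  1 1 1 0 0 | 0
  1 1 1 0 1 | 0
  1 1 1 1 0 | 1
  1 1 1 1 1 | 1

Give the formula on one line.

((~c | d) & (b | (~c | ~a)))

  ~c = 11110000111100001111000011110000
  (~c | d) = 11110011111100111111001111110011
  ~a = 11111111111111110000000000000000
  (~c | ~a) = 11111111111111111111000011110000
  (b | (~c | ~a)) = 11111111111111111111000011111111
  ((~c | d) & (b | (~c | ~a))) = 11110011111100111111000011110011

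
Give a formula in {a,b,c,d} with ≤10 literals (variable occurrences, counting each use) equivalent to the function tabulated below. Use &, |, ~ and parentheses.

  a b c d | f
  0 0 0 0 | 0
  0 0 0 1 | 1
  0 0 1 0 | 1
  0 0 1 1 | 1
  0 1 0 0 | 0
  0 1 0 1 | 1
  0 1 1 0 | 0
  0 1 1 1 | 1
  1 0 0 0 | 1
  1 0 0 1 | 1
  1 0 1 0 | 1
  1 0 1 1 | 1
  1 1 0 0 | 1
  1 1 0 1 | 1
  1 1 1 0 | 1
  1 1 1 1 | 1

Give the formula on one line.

  ~b = 1111000011110000
  (d | a) = 0101010111111111
  (~b | (d | a)) = 1111010111111111
  (d | c) = 0111011101110111
  ((d | c) | b) = 0111111101111111
  (a | c) = 0011001111111111
  ((a | c) | b) = 0011111111111111
  (((d | c) | b) | ((a | c) | b)) = 0111111111111111
  ((~b | (d | a)) & (((d | c) | b) | ((a | c) | b))) = 0111010111111111

((~b | (d | a)) & (((d | c) | b) | ((a | c) | b)))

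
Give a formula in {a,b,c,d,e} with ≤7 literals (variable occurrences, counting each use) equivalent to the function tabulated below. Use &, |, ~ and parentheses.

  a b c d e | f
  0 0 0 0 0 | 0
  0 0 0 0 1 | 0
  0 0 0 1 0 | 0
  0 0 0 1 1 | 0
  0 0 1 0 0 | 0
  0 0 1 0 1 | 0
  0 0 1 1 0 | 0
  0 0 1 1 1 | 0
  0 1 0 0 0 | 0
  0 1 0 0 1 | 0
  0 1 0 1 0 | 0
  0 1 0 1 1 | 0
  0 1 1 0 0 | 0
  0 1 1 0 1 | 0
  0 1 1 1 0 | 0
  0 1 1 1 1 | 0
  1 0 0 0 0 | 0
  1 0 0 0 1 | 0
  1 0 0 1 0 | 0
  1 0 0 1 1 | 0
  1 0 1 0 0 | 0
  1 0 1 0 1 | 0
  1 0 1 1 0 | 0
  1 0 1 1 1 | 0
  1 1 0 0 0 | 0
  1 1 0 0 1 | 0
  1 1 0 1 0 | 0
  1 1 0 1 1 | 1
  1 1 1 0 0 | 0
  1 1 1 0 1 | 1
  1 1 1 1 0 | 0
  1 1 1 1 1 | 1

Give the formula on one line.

  ~e = 10101010101010101010101010101010
  (~e | c) = 10101111101011111010111110101111
  ((~e | c) | d) = 10111111101111111011111110111111
  (e & ((~e | c) | d)) = 00010101000101010001010100010101
  (a & (e & ((~e | c) | d))) = 00000000000000000001010100010101
  (b & (a & (e & ((~e | c) | d)))) = 00000000000000000000000000010101

(b & (a & (e & ((~e | c) | d))))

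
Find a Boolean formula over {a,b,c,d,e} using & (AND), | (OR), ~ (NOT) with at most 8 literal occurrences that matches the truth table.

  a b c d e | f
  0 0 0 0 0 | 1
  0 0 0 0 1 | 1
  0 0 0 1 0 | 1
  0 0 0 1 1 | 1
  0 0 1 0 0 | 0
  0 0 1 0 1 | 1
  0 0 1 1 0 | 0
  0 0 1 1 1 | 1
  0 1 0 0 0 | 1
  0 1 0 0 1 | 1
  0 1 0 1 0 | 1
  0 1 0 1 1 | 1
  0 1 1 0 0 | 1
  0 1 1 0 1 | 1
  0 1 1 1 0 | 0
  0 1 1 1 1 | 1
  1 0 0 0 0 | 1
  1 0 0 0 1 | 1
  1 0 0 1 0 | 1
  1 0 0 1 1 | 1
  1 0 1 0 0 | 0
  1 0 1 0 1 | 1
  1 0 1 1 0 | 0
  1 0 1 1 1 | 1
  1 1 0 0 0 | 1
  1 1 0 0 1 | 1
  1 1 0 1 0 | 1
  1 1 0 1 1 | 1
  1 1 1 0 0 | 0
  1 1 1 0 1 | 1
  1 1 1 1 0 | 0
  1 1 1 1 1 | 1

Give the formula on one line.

(~c | (((~d & ((~a | ~b) & b)) & ~e) | e))

  ~c = 11110000111100001111000011110000
  ~d = 11001100110011001100110011001100
  ~a = 11111111111111110000000000000000
  ~b = 11111111000000001111111100000000
  (~a | ~b) = 11111111111111111111111100000000
  ((~a | ~b) & b) = 00000000111111110000000000000000
  (~d & ((~a | ~b) & b)) = 00000000110011000000000000000000
  ~e = 10101010101010101010101010101010
  ((~d & ((~a | ~b) & b)) & ~e) = 00000000100010000000000000000000
  (((~d & ((~a | ~b) & b)) & ~e) | e) = 01010101110111010101010101010101
  (~c | (((~d & ((~a | ~b) & b)) & ~e) | e)) = 11110101111111011111010111110101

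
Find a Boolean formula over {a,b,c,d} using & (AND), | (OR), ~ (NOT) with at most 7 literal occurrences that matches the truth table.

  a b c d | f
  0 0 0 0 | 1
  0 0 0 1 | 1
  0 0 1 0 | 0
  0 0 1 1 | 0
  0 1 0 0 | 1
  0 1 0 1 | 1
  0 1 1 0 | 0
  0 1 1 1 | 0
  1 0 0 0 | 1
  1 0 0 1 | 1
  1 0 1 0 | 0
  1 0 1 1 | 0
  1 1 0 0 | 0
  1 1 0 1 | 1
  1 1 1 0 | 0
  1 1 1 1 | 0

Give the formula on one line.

  ~c = 1100110011001100
  ~b = 1111000011110000
  ~a = 1111111100000000
  (d | ~a) = 1111111101010101
  (~b | (d | ~a)) = 1111111111110101
  (~c & (~b | (d | ~a))) = 1100110011000100

(~c & (~b | (d | ~a)))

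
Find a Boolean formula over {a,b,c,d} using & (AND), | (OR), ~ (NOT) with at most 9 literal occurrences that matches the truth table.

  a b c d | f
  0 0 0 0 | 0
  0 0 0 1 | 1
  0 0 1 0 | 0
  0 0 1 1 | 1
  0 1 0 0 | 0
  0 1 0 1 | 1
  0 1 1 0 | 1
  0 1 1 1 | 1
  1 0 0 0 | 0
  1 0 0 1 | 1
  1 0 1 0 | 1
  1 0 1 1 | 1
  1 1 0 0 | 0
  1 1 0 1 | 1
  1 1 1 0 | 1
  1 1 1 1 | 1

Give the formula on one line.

  ~d = 1010101010101010
  (~d & b) = 0000101000001010
  (c | d) = 0111011101110111
  ((~d & b) & (c | d)) = 0000001000000010
  (c & a) = 0000000000110011
  (d | (c & a)) = 0101010101110111
  (((~d & b) & (c | d)) | (d | (c & a))) = 0101011101110111

(((~d & b) & (c | d)) | (d | (c & a)))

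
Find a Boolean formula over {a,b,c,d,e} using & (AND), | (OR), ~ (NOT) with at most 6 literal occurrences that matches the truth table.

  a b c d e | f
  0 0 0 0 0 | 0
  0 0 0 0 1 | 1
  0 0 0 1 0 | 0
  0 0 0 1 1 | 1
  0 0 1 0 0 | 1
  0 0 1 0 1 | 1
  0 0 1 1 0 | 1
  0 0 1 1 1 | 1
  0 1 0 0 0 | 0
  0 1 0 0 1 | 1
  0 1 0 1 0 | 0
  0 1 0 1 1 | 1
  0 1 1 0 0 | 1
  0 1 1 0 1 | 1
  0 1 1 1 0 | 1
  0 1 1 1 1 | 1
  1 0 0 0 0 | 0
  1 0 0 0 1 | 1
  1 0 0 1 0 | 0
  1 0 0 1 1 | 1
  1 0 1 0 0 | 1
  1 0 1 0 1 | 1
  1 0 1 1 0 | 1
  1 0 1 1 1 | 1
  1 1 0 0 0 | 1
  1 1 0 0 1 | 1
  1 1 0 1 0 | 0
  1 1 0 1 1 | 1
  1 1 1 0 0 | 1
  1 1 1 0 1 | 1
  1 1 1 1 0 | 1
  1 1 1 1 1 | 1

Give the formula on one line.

  (e | c) = 01011111010111110101111101011111
  ~d = 11001100110011001100110011001100
  (b & ~d) = 00000000110011000000000011001100
  (a | d) = 00110011001100111111111111111111
  ((b & ~d) & (a | d)) = 00000000000000000000000011001100
  ((e | c) | ((b & ~d) & (a | d))) = 01011111010111110101111111011111

((e | c) | ((b & ~d) & (a | d)))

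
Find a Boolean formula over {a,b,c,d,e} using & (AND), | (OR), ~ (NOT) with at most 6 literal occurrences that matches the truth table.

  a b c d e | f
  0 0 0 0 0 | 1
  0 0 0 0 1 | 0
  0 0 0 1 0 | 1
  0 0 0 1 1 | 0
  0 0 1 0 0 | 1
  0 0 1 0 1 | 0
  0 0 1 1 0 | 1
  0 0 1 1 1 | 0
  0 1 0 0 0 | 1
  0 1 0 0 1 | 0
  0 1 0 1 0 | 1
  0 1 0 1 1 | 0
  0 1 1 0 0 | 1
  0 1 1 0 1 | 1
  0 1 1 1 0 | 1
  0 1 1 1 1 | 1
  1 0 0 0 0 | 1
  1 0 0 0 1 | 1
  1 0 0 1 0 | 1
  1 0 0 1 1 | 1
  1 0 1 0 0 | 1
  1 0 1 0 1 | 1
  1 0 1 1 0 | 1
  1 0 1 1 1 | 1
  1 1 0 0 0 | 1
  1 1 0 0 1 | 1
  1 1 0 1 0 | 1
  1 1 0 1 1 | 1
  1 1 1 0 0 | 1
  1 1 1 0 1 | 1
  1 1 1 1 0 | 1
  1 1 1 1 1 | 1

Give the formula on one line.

(~e | ((c & b) | a))

  ~e = 10101010101010101010101010101010
  (c & b) = 00000000000011110000000000001111
  ((c & b) | a) = 00000000000011111111111111111111
  (~e | ((c & b) | a)) = 10101010101011111111111111111111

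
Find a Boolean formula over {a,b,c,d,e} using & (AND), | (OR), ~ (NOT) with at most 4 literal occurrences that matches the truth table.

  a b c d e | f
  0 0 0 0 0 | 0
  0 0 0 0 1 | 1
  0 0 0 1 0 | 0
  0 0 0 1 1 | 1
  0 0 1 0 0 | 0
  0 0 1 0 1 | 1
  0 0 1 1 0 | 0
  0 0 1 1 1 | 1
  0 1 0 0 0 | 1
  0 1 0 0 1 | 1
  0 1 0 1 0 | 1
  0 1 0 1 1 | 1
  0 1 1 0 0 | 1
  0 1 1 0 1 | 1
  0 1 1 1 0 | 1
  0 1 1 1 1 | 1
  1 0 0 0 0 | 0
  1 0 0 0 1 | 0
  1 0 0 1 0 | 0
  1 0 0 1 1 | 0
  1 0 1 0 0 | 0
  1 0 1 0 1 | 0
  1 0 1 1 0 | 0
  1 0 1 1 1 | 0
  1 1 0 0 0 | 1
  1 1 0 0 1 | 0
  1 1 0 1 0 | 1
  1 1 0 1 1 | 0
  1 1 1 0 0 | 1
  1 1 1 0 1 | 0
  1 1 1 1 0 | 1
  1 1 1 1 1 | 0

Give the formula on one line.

  (b | e) = 01010101111111110101010111111111
  ~a = 11111111111111110000000000000000
  ~e = 10101010101010101010101010101010
  (~a | ~e) = 11111111111111111010101010101010
  ((b | e) & (~a | ~e)) = 01010101111111110000000010101010

((b | e) & (~a | ~e))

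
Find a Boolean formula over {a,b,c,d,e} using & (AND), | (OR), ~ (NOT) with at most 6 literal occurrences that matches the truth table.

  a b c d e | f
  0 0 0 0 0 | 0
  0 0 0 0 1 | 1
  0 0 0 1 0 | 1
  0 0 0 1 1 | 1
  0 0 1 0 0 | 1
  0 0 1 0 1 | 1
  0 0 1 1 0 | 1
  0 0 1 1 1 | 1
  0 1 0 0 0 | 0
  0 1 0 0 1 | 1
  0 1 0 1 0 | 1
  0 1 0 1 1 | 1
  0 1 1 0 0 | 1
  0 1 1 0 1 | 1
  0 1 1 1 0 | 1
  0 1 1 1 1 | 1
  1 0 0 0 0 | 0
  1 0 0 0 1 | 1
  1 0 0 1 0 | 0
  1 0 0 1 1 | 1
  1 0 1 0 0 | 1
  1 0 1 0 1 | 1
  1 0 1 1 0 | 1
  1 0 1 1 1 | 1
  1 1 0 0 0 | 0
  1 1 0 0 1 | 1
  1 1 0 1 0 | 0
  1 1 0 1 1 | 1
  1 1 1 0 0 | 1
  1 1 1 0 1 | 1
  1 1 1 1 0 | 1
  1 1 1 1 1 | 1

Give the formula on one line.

((e | (c & ~b)) | ((~a & d) | c))

  ~b = 11111111000000001111111100000000
  (c & ~b) = 00001111000000000000111100000000
  (e | (c & ~b)) = 01011111010101010101111101010101
  ~a = 11111111111111110000000000000000
  (~a & d) = 00110011001100110000000000000000
  ((~a & d) | c) = 00111111001111110000111100001111
  ((e | (c & ~b)) | ((~a & d) | c)) = 01111111011111110101111101011111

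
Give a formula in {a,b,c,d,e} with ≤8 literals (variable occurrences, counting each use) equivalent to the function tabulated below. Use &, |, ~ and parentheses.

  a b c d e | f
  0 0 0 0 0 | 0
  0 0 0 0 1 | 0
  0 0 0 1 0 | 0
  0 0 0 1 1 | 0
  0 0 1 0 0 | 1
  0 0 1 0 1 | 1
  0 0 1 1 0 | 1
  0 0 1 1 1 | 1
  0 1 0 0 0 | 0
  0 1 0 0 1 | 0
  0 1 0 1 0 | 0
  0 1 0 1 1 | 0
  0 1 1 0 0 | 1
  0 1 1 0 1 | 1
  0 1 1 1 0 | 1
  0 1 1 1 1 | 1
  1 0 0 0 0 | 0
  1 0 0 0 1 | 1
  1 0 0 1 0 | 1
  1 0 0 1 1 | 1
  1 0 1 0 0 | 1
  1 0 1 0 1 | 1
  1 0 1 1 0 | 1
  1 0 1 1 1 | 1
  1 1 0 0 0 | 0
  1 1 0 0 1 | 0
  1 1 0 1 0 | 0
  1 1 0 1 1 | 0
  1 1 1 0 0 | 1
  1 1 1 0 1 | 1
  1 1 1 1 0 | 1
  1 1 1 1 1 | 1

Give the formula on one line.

(((((b | ~a) | ~c) & a) & (~b & (d | e))) | c)

  ~a = 11111111111111110000000000000000
  (b | ~a) = 11111111111111110000000011111111
  ~c = 11110000111100001111000011110000
  ((b | ~a) | ~c) = 11111111111111111111000011111111
  (((b | ~a) | ~c) & a) = 00000000000000001111000011111111
  ~b = 11111111000000001111111100000000
  (d | e) = 01110111011101110111011101110111
  (~b & (d | e)) = 01110111000000000111011100000000
  ((((b | ~a) | ~c) & a) & (~b & (d | e))) = 00000000000000000111000000000000
  (((((b | ~a) | ~c) & a) & (~b & (d | e))) | c) = 00001111000011110111111100001111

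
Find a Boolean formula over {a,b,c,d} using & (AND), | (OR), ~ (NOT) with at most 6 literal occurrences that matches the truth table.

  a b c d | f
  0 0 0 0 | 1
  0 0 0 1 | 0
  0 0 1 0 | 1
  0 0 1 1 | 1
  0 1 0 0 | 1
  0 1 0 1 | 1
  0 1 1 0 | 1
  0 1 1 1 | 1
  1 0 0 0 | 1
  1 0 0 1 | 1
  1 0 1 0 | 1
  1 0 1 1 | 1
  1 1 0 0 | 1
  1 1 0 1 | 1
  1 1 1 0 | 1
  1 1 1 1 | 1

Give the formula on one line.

(~d | (b | (a | c)))

  ~d = 1010101010101010
  (a | c) = 0011001111111111
  (b | (a | c)) = 0011111111111111
  (~d | (b | (a | c))) = 1011111111111111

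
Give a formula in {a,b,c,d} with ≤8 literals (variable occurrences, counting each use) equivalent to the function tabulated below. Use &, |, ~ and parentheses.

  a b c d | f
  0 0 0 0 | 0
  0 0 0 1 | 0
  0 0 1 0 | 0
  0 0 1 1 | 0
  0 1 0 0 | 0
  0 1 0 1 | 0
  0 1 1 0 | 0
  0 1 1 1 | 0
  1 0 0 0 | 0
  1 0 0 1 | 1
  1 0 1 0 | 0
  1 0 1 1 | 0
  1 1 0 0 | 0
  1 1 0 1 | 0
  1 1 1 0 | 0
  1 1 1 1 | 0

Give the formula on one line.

(((~c & a) & d) & ((c | ~b) & (d | (~a & ~b))))

  ~c = 1100110011001100
  (~c & a) = 0000000011001100
  ((~c & a) & d) = 0000000001000100
  ~b = 1111000011110000
  (c | ~b) = 1111001111110011
  ~a = 1111111100000000
  (~a & ~b) = 1111000000000000
  (d | (~a & ~b)) = 1111010101010101
  ((c | ~b) & (d | (~a & ~b))) = 1111000101010001
  (((~c & a) & d) & ((c | ~b) & (d | (~a & ~b)))) = 0000000001000000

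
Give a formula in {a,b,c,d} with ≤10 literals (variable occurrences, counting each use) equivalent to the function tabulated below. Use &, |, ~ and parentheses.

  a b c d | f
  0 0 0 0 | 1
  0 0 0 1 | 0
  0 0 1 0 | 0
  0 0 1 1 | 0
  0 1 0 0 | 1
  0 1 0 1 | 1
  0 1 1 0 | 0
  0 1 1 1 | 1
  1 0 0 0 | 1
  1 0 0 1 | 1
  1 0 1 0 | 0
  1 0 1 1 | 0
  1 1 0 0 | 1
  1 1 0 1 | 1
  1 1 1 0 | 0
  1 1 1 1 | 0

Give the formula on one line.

  ~a = 1111111100000000
  (~a & d) = 0101010100000000
  (b & d) = 0000010100000101
  ((~a & d) & (b & d)) = 0000010100000000
  ~d = 1010101010101010
  ~c = 1100110011001100
  (d | ~c) = 1101110111011101
  (~d & (d | ~c)) = 1000100010001000
  (~c & a) = 0000000011001100
  ((~d & (d | ~c)) | (~c & a)) = 1000100011001100
  (((~a & d) & (b & d)) | ((~d & (d | ~c)) | (~c & a))) = 1000110111001100

(((~a & d) & (b & d)) | ((~d & (d | ~c)) | (~c & a)))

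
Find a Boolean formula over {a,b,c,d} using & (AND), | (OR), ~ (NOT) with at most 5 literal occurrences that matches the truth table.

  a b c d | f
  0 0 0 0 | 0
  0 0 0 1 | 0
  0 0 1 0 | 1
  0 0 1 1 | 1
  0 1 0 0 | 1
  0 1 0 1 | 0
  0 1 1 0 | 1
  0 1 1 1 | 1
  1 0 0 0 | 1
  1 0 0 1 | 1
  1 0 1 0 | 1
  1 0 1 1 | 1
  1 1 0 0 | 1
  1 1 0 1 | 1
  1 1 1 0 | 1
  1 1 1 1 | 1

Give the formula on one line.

  ~d = 1010101010101010
  (b & ~d) = 0000101000001010
  (c | a) = 0011001111111111
  ((b & ~d) | (c | a)) = 0011101111111111

((b & ~d) | (c | a))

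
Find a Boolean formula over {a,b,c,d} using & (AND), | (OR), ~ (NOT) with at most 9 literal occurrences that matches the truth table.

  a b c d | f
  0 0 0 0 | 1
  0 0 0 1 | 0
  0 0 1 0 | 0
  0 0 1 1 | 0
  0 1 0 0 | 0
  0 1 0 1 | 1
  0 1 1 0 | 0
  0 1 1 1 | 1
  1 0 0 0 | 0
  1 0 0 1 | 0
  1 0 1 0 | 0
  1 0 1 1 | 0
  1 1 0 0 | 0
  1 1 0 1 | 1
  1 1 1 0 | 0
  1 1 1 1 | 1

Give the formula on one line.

(((~b & ~c) & ((~d & (~a | c)) & (~b | ~c))) | (b & d))

  ~b = 1111000011110000
  ~c = 1100110011001100
  (~b & ~c) = 1100000011000000
  ~d = 1010101010101010
  ~a = 1111111100000000
  (~a | c) = 1111111100110011
  (~d & (~a | c)) = 1010101000100010
  (~b | ~c) = 1111110011111100
  ((~d & (~a | c)) & (~b | ~c)) = 1010100000100000
  ((~b & ~c) & ((~d & (~a | c)) & (~b | ~c))) = 1000000000000000
  (b & d) = 0000010100000101
  (((~b & ~c) & ((~d & (~a | c)) & (~b | ~c))) | (b & d)) = 1000010100000101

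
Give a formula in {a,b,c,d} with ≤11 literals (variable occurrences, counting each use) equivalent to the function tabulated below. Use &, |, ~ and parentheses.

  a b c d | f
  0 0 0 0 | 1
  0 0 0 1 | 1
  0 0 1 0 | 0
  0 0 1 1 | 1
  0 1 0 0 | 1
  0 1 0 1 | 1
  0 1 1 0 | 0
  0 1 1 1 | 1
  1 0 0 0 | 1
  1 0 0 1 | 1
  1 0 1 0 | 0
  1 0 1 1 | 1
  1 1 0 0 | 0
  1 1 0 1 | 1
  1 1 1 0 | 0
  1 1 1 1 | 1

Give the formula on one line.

(((~a & ~d) & (d | (~c | a))) | (d | (~b & (~c | b))))

  ~a = 1111111100000000
  ~d = 1010101010101010
  (~a & ~d) = 1010101000000000
  ~c = 1100110011001100
  (~c | a) = 1100110011111111
  (d | (~c | a)) = 1101110111111111
  ((~a & ~d) & (d | (~c | a))) = 1000100000000000
  ~b = 1111000011110000
  (~c | b) = 1100111111001111
  (~b & (~c | b)) = 1100000011000000
  (d | (~b & (~c | b))) = 1101010111010101
  (((~a & ~d) & (d | (~c | a))) | (d | (~b & (~c | b)))) = 1101110111010101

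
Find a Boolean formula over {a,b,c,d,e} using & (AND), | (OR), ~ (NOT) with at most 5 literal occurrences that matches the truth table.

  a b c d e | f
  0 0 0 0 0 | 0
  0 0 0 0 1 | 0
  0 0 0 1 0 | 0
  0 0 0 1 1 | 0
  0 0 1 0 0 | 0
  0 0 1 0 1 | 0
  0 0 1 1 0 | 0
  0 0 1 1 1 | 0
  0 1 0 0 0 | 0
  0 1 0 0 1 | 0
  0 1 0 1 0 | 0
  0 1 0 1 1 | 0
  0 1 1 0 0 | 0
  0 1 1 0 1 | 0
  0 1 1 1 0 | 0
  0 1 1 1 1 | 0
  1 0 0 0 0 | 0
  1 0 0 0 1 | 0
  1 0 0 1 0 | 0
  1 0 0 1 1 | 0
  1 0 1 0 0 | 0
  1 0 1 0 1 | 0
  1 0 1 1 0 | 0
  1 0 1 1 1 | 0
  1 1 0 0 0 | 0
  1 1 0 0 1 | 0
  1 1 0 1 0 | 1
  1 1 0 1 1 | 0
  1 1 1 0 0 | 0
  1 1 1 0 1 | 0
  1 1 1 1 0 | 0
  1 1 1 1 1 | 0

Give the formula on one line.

  ~e = 10101010101010101010101010101010
  (~e & a) = 00000000000000001010101010101010
  (b & d) = 00000000001100110000000000110011
  ~c = 11110000111100001111000011110000
  ((b & d) & ~c) = 00000000001100000000000000110000
  ((~e & a) & ((b & d) & ~c)) = 00000000000000000000000000100000

((~e & a) & ((b & d) & ~c))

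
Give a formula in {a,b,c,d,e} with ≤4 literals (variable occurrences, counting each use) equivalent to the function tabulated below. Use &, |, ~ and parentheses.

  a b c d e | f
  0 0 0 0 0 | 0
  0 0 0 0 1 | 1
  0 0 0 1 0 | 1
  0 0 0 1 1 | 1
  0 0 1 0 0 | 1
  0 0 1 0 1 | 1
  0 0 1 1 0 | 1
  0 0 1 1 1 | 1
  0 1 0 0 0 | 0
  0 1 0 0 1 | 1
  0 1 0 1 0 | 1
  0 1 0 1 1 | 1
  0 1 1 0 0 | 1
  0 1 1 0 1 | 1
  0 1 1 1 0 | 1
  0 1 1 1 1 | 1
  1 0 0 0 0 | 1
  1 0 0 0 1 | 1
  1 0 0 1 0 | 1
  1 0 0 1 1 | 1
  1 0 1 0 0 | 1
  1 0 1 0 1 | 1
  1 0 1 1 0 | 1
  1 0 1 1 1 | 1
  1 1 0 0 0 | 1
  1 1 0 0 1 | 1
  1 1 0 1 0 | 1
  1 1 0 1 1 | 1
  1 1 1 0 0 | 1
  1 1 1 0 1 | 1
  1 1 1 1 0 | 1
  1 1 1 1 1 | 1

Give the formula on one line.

(c | ((a | d) | e))

  (a | d) = 00110011001100111111111111111111
  ((a | d) | e) = 01110111011101111111111111111111
  (c | ((a | d) | e)) = 01111111011111111111111111111111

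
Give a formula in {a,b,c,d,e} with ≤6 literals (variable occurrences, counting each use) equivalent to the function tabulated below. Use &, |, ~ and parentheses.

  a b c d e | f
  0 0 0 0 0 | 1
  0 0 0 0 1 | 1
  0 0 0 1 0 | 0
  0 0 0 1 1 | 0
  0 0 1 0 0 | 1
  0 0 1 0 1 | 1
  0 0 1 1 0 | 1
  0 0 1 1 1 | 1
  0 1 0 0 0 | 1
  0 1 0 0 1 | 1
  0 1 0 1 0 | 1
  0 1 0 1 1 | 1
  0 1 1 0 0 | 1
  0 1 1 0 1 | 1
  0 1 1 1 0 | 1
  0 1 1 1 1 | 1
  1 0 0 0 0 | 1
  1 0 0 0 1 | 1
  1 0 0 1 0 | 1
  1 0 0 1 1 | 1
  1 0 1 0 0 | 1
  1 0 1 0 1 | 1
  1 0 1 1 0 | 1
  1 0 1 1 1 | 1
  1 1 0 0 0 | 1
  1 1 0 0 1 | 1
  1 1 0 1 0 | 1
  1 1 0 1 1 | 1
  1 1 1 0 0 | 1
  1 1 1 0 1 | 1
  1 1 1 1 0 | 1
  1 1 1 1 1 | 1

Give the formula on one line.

  ~d = 11001100110011001100110011001100
  (b | ~d) = 11001100111111111100110011111111
  ((b | ~d) | a) = 11001100111111111111111111111111
  (~d | c) = 11001111110011111100111111001111
  (((b | ~d) | a) | (~d | c)) = 11001111111111111111111111111111

(((b | ~d) | a) | (~d | c))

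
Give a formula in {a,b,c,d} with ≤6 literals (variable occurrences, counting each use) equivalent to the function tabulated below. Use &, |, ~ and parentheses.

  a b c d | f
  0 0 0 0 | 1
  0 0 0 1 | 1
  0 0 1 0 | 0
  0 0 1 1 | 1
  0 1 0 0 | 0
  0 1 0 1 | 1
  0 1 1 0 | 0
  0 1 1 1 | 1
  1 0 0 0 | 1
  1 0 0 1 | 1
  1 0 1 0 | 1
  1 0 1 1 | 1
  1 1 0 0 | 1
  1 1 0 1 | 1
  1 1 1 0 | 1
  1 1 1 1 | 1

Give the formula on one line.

  ~d = 1010101010101010
  (a & ~d) = 0000000010101010
  ~c = 1100110011001100
  ~b = 1111000011110000
  (~c & ~b) = 1100000011000000
  (d | (~c & ~b)) = 1101010111010101
  ((a & ~d) | (d | (~c & ~b))) = 1101010111111111

((a & ~d) | (d | (~c & ~b)))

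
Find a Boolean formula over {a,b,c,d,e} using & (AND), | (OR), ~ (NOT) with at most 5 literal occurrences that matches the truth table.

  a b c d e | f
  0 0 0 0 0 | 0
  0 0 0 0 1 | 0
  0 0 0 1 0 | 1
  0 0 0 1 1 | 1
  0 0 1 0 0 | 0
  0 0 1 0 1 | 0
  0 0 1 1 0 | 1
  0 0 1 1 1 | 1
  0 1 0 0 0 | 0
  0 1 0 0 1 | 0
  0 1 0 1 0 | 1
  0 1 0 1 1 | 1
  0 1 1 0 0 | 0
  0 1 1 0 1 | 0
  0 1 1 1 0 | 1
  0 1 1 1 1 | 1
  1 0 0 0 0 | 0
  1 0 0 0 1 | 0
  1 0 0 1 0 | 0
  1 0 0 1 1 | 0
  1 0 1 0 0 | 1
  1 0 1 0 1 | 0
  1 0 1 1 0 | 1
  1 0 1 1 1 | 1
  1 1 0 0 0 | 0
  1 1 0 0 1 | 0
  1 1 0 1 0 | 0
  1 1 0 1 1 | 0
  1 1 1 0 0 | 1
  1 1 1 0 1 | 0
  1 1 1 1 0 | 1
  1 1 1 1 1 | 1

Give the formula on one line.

((~a | c) & ((~e & a) | d))

  ~a = 11111111111111110000000000000000
  (~a | c) = 11111111111111110000111100001111
  ~e = 10101010101010101010101010101010
  (~e & a) = 00000000000000001010101010101010
  ((~e & a) | d) = 00110011001100111011101110111011
  ((~a | c) & ((~e & a) | d)) = 00110011001100110000101100001011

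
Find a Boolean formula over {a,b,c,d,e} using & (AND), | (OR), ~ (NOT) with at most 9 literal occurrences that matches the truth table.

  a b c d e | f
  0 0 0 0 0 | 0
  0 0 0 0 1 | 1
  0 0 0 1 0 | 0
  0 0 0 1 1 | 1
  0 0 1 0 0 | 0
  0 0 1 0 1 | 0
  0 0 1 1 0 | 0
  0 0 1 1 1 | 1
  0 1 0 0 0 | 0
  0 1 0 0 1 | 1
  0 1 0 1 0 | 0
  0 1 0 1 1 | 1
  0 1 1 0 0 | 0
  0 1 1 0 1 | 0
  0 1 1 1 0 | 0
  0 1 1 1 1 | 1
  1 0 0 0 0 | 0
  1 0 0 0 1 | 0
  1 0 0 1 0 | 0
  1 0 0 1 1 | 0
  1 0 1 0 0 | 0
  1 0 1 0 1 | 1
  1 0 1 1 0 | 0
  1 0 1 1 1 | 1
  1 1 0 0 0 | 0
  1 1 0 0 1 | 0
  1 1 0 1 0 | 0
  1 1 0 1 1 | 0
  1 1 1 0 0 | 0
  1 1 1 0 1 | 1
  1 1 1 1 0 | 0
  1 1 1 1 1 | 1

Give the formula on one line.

((e & (c | (e & (~a | c)))) & ((~c | a) | d))

  ~a = 11111111111111110000000000000000
  (~a | c) = 11111111111111110000111100001111
  (e & (~a | c)) = 01010101010101010000010100000101
  (c | (e & (~a | c))) = 01011111010111110000111100001111
  (e & (c | (e & (~a | c)))) = 01010101010101010000010100000101
  ~c = 11110000111100001111000011110000
  (~c | a) = 11110000111100001111111111111111
  ((~c | a) | d) = 11110011111100111111111111111111
  ((e & (c | (e & (~a | c)))) & ((~c | a) | d)) = 01010001010100010000010100000101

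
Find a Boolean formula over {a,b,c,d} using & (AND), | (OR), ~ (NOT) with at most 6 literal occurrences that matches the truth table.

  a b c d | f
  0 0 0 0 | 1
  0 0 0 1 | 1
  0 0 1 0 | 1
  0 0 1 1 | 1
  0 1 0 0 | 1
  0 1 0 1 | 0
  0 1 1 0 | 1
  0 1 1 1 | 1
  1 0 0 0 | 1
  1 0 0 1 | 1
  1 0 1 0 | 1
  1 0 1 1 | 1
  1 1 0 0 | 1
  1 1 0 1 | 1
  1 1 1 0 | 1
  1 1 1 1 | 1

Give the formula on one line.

  ~d = 1010101010101010
  ~b = 1111000011110000
  (~d | ~b) = 1111101011111010
  ((~d | ~b) | a) = 1111101011111111
  (c | ((~d | ~b) | a)) = 1111101111111111

(c | ((~d | ~b) | a))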